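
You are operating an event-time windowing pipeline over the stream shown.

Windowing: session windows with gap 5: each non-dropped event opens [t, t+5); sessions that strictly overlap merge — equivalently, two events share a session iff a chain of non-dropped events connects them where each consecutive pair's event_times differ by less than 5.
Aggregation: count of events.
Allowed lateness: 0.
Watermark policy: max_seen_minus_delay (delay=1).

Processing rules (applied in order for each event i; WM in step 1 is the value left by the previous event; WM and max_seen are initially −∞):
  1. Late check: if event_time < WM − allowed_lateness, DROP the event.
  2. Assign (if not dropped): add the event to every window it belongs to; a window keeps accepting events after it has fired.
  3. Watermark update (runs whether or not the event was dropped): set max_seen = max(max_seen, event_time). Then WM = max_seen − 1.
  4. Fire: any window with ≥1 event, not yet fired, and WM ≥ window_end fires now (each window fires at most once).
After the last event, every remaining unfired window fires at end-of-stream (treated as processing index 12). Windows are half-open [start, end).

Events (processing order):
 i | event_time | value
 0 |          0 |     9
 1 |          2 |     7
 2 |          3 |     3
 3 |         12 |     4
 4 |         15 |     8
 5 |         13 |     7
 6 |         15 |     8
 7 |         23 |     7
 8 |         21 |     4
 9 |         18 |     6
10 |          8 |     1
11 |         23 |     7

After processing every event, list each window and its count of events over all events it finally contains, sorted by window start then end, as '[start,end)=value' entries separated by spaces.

i=0 t=0 v=9: → [0,5); WM=-1
i=1 t=2 v=7: → [0,7); WM=1
i=2 t=3 v=3: → [0,8); WM=2
i=3 t=12 v=4: → [12,17); WM=11
i=4 t=15 v=8: → [12,20); WM=14
i=5 t=13 v=7: DROP (t<14-0); WM=14
i=6 t=15 v=8: → [12,20); WM=14
i=7 t=23 v=7: → [23,28); WM=22
i=8 t=21 v=4: DROP (t<22-0); WM=22
i=9 t=18 v=6: DROP (t<22-0); WM=22
i=10 t=8 v=1: DROP (t<22-0); WM=22
i=11 t=23 v=7: → [23,28); WM=22

[0,8)=3 [12,20)=3 [23,28)=2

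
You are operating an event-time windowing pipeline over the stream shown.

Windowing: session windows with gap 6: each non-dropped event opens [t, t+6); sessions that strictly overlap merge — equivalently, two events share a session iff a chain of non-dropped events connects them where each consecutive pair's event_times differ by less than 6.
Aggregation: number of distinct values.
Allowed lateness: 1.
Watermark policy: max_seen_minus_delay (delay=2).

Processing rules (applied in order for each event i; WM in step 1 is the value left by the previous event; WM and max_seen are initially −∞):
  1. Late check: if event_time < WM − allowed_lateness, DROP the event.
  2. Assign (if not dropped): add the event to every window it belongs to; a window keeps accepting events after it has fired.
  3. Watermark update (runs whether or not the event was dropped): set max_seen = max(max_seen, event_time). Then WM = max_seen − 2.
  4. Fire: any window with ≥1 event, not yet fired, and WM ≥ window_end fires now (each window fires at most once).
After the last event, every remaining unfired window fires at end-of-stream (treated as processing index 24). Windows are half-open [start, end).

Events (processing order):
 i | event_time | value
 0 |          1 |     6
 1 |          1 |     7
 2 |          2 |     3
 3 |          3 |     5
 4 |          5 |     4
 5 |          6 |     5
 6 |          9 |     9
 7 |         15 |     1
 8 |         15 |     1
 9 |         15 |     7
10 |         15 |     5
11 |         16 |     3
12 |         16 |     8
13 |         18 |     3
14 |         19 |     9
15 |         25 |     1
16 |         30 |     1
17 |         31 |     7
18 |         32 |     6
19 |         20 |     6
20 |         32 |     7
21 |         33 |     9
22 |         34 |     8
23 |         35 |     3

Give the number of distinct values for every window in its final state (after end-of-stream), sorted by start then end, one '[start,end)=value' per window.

[1,15)=6 [15,25)=6 [25,41)=6

i=0 t=1 v=6: → [1,7); WM=-1
i=1 t=1 v=7: → [1,7); WM=-1
i=2 t=2 v=3: → [1,8); WM=0
i=3 t=3 v=5: → [1,9); WM=1
i=4 t=5 v=4: → [1,11); WM=3
i=5 t=6 v=5: → [1,12); WM=4
i=6 t=9 v=9: → [1,15); WM=7
i=7 t=15 v=1: → [15,21); WM=13
i=8 t=15 v=1: → [15,21); WM=13
i=9 t=15 v=7: → [15,21); WM=13
i=10 t=15 v=5: → [15,21); WM=13
i=11 t=16 v=3: → [15,22); WM=14
i=12 t=16 v=8: → [15,22); WM=14
i=13 t=18 v=3: → [15,24); WM=16
i=14 t=19 v=9: → [15,25); WM=17
i=15 t=25 v=1: → [25,31); WM=23
i=16 t=30 v=1: → [25,36); WM=28
i=17 t=31 v=7: → [25,37); WM=29
i=18 t=32 v=6: → [25,38); WM=30
i=19 t=20 v=6: DROP (t<30-1); WM=30
i=20 t=32 v=7: → [25,38); WM=30
i=21 t=33 v=9: → [25,39); WM=31
i=22 t=34 v=8: → [25,40); WM=32
i=23 t=35 v=3: → [25,41); WM=33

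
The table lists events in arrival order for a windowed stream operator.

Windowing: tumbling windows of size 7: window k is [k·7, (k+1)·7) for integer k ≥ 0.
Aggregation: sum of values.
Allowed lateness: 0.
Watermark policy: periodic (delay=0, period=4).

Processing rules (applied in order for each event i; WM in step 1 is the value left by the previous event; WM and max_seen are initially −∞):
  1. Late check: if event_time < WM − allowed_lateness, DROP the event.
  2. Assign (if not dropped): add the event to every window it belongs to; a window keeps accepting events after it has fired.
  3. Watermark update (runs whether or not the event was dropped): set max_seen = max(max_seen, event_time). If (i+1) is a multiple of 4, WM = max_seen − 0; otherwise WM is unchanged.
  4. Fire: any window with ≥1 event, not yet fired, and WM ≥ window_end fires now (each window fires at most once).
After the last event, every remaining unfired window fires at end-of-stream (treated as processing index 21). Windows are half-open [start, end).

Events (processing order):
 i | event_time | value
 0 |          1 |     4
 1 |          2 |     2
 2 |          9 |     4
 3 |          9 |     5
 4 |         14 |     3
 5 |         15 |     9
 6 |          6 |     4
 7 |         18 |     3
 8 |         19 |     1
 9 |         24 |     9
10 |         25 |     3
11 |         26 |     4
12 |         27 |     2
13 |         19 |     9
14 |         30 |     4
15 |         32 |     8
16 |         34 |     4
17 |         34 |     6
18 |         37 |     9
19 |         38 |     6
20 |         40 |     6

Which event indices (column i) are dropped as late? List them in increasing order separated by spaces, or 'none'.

6 13

i=0 t=1 v=4: → [0,7); WM=−∞
i=1 t=2 v=2: → [0,7); WM=−∞
i=2 t=9 v=4: → [7,14); WM=−∞
i=3 t=9 v=5: → [7,14); WM=9; [0,7) fires=6
i=4 t=14 v=3: → [14,21); WM=9
i=5 t=15 v=9: → [14,21); WM=9
i=6 t=6 v=4: DROP (t<9-0); WM=9
i=7 t=18 v=3: → [14,21); WM=18; [7,14) fires=9
i=8 t=19 v=1: → [14,21); WM=18
i=9 t=24 v=9: → [21,28); WM=18
i=10 t=25 v=3: → [21,28); WM=18
i=11 t=26 v=4: → [21,28); WM=26; [14,21) fires=16
i=12 t=27 v=2: → [21,28); WM=26
i=13 t=19 v=9: DROP (t<26-0); WM=26
i=14 t=30 v=4: → [28,35); WM=26
i=15 t=32 v=8: → [28,35); WM=32; [21,28) fires=18
i=16 t=34 v=4: → [28,35); WM=32
i=17 t=34 v=6: → [28,35); WM=32
i=18 t=37 v=9: → [35,42); WM=32
i=19 t=38 v=6: → [35,42); WM=38; [28,35) fires=22
i=20 t=40 v=6: → [35,42); WM=38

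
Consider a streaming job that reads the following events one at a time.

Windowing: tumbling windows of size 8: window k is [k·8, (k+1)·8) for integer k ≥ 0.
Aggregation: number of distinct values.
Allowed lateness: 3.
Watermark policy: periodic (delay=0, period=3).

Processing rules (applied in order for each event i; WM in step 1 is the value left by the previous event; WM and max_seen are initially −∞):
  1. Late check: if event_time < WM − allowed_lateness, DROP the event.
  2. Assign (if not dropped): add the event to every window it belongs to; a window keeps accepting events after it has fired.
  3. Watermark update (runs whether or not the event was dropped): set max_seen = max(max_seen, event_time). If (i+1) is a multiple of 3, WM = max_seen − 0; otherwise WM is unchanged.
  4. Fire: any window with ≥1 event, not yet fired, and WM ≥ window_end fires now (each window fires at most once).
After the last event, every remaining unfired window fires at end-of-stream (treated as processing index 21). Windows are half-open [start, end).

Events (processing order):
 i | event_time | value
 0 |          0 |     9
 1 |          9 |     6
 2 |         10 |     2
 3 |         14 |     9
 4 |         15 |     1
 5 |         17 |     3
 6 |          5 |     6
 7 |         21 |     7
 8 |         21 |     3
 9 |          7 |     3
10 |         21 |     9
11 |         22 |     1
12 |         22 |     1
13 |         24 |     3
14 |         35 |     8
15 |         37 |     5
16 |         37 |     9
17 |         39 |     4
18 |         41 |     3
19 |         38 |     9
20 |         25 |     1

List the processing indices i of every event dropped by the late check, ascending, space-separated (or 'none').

i=0 t=0 v=9: → [0,8); WM=−∞
i=1 t=9 v=6: → [8,16); WM=−∞
i=2 t=10 v=2: → [8,16); WM=10; [0,8) fires=1
i=3 t=14 v=9: → [8,16); WM=10
i=4 t=15 v=1: → [8,16); WM=10
i=5 t=17 v=3: → [16,24); WM=17; [8,16) fires=4
i=6 t=5 v=6: DROP (t<17-3); WM=17
i=7 t=21 v=7: → [16,24); WM=17
i=8 t=21 v=3: → [16,24); WM=21
i=9 t=7 v=3: DROP (t<21-3); WM=21
i=10 t=21 v=9: → [16,24); WM=21
i=11 t=22 v=1: → [16,24); WM=22
i=12 t=22 v=1: → [16,24); WM=22
i=13 t=24 v=3: → [24,32); WM=22
i=14 t=35 v=8: → [32,40); WM=35; [16,24) fires=4 [24,32) fires=1
i=15 t=37 v=5: → [32,40); WM=35
i=16 t=37 v=9: → [32,40); WM=35
i=17 t=39 v=4: → [32,40); WM=39
i=18 t=41 v=3: → [40,48); WM=39
i=19 t=38 v=9: → [32,40); WM=39
i=20 t=25 v=1: DROP (t<39-3); WM=41; [32,40) fires=4

6 9 20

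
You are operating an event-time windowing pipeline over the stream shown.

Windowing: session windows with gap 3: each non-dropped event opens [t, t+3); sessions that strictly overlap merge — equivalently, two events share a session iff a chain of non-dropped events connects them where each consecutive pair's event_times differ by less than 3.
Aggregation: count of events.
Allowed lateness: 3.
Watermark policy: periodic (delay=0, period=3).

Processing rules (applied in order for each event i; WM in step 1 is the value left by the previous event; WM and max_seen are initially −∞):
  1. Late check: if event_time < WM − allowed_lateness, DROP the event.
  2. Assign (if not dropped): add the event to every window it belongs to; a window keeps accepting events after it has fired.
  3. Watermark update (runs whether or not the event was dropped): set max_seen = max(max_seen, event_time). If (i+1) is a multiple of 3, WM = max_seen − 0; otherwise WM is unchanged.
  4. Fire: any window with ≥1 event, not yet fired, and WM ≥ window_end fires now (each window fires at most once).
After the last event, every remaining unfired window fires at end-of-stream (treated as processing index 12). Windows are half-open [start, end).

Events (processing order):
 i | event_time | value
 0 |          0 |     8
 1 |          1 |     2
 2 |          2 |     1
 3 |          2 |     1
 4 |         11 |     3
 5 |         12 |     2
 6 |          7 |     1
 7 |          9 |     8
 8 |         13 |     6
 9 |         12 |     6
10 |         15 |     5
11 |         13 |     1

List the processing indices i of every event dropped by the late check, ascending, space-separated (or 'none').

6

i=0 t=0 v=8: → [0,3); WM=−∞
i=1 t=1 v=2: → [0,4); WM=−∞
i=2 t=2 v=1: → [0,5); WM=2
i=3 t=2 v=1: → [0,5); WM=2
i=4 t=11 v=3: → [11,14); WM=2
i=5 t=12 v=2: → [11,15); WM=12
i=6 t=7 v=1: DROP (t<12-3); WM=12
i=7 t=9 v=8: → [9,15); WM=12
i=8 t=13 v=6: → [9,16); WM=13
i=9 t=12 v=6: → [9,16); WM=13
i=10 t=15 v=5: → [9,18); WM=13
i=11 t=13 v=1: → [9,18); WM=15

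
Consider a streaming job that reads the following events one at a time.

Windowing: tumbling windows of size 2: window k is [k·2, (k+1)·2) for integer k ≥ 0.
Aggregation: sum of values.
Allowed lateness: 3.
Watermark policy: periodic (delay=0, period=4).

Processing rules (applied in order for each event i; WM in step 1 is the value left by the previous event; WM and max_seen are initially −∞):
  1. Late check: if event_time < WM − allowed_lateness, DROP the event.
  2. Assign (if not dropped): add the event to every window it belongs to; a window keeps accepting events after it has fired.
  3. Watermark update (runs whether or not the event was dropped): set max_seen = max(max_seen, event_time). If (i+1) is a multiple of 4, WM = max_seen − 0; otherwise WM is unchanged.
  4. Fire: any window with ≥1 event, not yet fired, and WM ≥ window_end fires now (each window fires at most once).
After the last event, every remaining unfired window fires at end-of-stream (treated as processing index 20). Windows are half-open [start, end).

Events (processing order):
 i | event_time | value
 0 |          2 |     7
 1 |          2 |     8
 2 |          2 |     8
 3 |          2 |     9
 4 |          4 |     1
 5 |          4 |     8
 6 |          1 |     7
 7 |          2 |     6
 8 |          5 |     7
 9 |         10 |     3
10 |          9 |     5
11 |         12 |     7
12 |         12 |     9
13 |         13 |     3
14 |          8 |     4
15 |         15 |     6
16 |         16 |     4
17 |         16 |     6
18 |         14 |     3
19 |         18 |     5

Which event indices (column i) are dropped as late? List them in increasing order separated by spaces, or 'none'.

i=0 t=2 v=7: → [2,4); WM=−∞
i=1 t=2 v=8: → [2,4); WM=−∞
i=2 t=2 v=8: → [2,4); WM=−∞
i=3 t=2 v=9: → [2,4); WM=2
i=4 t=4 v=1: → [4,6); WM=2
i=5 t=4 v=8: → [4,6); WM=2
i=6 t=1 v=7: → [0,2); WM=2; [0,2) fires=7
i=7 t=2 v=6: → [2,4); WM=4; [2,4) fires=38
i=8 t=5 v=7: → [4,6); WM=4
i=9 t=10 v=3: → [10,12); WM=4
i=10 t=9 v=5: → [8,10); WM=4
i=11 t=12 v=7: → [12,14); WM=12; [4,6) fires=16 [8,10) fires=5 [10,12) fires=3
i=12 t=12 v=9: → [12,14); WM=12
i=13 t=13 v=3: → [12,14); WM=12
i=14 t=8 v=4: DROP (t<12-3); WM=12
i=15 t=15 v=6: → [14,16); WM=15; [12,14) fires=19
i=16 t=16 v=4: → [16,18); WM=15
i=17 t=16 v=6: → [16,18); WM=15
i=18 t=14 v=3: → [14,16); WM=15
i=19 t=18 v=5: → [18,20); WM=18; [14,16) fires=9 [16,18) fires=10

14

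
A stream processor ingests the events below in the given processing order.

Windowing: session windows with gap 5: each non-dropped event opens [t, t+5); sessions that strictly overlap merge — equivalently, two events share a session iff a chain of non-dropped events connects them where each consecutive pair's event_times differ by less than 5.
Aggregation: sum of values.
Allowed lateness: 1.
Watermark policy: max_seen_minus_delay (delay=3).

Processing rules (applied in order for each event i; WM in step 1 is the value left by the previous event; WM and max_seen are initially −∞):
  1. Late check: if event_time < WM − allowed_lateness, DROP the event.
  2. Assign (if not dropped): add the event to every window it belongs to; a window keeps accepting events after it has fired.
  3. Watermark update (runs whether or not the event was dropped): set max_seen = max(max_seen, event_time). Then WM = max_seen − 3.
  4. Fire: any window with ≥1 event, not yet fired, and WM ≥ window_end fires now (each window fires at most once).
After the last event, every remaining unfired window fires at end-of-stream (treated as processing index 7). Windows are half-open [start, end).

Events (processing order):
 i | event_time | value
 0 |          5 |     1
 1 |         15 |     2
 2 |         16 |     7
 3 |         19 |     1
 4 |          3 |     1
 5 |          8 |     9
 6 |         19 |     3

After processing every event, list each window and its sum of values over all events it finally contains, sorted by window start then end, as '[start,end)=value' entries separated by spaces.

[5,10)=1 [15,24)=13

i=0 t=5 v=1: → [5,10); WM=2
i=1 t=15 v=2: → [15,20); WM=12
i=2 t=16 v=7: → [15,21); WM=13
i=3 t=19 v=1: → [15,24); WM=16
i=4 t=3 v=1: DROP (t<16-1); WM=16
i=5 t=8 v=9: DROP (t<16-1); WM=16
i=6 t=19 v=3: → [15,24); WM=16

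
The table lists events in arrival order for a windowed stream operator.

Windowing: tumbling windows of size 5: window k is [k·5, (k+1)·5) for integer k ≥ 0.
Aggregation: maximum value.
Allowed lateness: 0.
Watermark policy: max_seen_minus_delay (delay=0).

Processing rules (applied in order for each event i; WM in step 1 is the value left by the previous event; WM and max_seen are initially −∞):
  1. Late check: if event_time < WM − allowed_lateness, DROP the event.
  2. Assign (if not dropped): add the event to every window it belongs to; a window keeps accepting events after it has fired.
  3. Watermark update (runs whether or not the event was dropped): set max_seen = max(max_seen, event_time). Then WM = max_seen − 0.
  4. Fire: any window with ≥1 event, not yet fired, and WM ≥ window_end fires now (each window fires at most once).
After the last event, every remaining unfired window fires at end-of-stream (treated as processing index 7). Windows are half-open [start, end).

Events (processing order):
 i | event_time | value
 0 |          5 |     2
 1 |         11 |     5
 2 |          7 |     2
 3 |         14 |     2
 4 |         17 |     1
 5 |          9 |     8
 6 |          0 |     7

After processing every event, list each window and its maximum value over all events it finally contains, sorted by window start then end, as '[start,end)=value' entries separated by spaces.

[5,10)=2 [10,15)=5 [15,20)=1

i=0 t=5 v=2: → [5,10); WM=5
i=1 t=11 v=5: → [10,15); WM=11; [5,10) fires=2
i=2 t=7 v=2: DROP (t<11-0); WM=11
i=3 t=14 v=2: → [10,15); WM=14
i=4 t=17 v=1: → [15,20); WM=17; [10,15) fires=5
i=5 t=9 v=8: DROP (t<17-0); WM=17
i=6 t=0 v=7: DROP (t<17-0); WM=17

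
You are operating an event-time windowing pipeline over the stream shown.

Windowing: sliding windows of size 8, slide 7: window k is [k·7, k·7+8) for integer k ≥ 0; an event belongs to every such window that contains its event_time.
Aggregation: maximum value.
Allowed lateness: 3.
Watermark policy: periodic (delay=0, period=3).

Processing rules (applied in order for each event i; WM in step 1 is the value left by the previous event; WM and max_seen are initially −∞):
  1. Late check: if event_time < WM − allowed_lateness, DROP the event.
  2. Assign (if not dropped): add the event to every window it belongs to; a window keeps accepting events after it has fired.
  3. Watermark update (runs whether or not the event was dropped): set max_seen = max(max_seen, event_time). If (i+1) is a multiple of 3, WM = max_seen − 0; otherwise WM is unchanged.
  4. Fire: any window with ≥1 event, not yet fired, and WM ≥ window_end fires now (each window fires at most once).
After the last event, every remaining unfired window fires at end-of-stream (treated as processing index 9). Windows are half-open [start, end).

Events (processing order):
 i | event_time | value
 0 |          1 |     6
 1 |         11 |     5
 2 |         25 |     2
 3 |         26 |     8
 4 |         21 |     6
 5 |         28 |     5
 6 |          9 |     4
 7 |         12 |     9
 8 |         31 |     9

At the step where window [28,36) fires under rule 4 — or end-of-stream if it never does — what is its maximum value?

i=0 t=1 v=6: → [0,8); WM=−∞
i=1 t=11 v=5: → [7,15); WM=−∞
i=2 t=25 v=2: → [21,29); WM=25; [0,8) fires=6 [7,15) fires=5
i=3 t=26 v=8: → [21,29); WM=25
i=4 t=21 v=6: DROP (t<25-3); WM=25
i=5 t=28 v=5: → [28,36),[21,29); WM=28
i=6 t=9 v=4: DROP (t<28-3); WM=28
i=7 t=12 v=9: DROP (t<28-3); WM=28
i=8 t=31 v=9: → [28,36); WM=31; [21,29) fires=8

9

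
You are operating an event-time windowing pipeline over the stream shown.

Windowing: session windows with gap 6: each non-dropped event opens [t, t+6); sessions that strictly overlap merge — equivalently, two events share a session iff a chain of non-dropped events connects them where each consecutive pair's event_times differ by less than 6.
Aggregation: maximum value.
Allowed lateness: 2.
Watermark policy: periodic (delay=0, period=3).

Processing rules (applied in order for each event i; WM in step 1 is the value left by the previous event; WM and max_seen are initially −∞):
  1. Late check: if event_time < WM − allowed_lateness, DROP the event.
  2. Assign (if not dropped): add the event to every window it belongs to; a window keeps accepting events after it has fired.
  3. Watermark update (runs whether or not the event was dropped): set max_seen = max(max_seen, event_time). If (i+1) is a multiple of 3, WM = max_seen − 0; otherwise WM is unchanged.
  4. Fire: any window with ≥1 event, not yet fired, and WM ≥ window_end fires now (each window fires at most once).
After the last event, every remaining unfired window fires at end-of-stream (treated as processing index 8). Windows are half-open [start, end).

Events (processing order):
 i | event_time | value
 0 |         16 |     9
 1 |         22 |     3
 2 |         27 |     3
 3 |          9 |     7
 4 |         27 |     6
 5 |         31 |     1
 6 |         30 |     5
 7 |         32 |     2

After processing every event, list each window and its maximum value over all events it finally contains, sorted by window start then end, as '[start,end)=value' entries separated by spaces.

i=0 t=16 v=9: → [16,22); WM=−∞
i=1 t=22 v=3: → [22,28); WM=−∞
i=2 t=27 v=3: → [22,33); WM=27
i=3 t=9 v=7: DROP (t<27-2); WM=27
i=4 t=27 v=6: → [22,33); WM=27
i=5 t=31 v=1: → [22,37); WM=31
i=6 t=30 v=5: → [22,37); WM=31
i=7 t=32 v=2: → [22,38); WM=31

[16,22)=9 [22,38)=6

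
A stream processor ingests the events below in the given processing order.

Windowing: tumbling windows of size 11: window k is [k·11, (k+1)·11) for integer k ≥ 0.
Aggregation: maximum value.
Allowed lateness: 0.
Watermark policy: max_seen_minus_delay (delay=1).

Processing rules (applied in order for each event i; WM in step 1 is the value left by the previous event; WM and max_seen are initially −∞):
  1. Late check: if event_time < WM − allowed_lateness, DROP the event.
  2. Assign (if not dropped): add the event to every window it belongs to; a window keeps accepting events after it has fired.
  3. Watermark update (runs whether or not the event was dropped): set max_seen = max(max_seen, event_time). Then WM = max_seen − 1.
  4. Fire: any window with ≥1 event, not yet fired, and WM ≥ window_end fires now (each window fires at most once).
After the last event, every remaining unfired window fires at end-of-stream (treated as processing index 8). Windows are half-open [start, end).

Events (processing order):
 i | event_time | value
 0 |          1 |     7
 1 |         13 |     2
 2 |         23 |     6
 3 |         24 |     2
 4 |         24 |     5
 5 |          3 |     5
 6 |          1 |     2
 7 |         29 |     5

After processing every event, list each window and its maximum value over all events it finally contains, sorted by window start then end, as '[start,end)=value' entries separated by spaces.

i=0 t=1 v=7: → [0,11); WM=0
i=1 t=13 v=2: → [11,22); WM=12; [0,11) fires=7
i=2 t=23 v=6: → [22,33); WM=22; [11,22) fires=2
i=3 t=24 v=2: → [22,33); WM=23
i=4 t=24 v=5: → [22,33); WM=23
i=5 t=3 v=5: DROP (t<23-0); WM=23
i=6 t=1 v=2: DROP (t<23-0); WM=23
i=7 t=29 v=5: → [22,33); WM=28

[0,11)=7 [11,22)=2 [22,33)=6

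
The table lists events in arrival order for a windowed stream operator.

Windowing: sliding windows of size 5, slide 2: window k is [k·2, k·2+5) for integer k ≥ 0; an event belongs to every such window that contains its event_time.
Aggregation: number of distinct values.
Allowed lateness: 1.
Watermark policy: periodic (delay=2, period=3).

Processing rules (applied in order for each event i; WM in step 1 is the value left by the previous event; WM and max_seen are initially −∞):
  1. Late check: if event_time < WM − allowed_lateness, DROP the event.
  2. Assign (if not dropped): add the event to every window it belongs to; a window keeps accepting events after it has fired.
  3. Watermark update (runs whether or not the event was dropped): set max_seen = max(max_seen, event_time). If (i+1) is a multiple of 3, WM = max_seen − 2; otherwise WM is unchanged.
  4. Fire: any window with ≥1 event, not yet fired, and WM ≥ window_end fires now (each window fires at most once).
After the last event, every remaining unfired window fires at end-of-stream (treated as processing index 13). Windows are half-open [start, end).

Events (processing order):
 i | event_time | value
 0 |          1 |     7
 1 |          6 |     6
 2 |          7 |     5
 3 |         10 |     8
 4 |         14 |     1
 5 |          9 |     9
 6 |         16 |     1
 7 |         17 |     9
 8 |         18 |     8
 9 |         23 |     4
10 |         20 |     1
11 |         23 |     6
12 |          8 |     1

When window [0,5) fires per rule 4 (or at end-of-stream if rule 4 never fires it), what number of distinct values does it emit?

1

i=0 t=1 v=7: → [0,5); WM=−∞
i=1 t=6 v=6: → [6,11),[4,9),[2,7); WM=−∞
i=2 t=7 v=5: → [6,11),[4,9); WM=5; [0,5) fires=1
i=3 t=10 v=8: → [10,15),[8,13),[6,11); WM=5
i=4 t=14 v=1: → [14,19),[12,17),[10,15); WM=5
i=5 t=9 v=9: → [8,13),[6,11); WM=12; [2,7) fires=1 [4,9) fires=2 [6,11) fires=4
i=6 t=16 v=1: → [16,21),[14,19),[12,17); WM=12
i=7 t=17 v=9: → [16,21),[14,19); WM=12
i=8 t=18 v=8: → [18,23),[16,21),[14,19); WM=16; [8,13) fires=2 [10,15) fires=2
i=9 t=23 v=4: → [22,27),[20,25); WM=16
i=10 t=20 v=1: → [20,25),[18,23),[16,21); WM=16
i=11 t=23 v=6: → [22,27),[20,25); WM=21; [12,17) fires=1 [14,19) fires=3 [16,21) fires=3
i=12 t=8 v=1: DROP (t<21-1); WM=21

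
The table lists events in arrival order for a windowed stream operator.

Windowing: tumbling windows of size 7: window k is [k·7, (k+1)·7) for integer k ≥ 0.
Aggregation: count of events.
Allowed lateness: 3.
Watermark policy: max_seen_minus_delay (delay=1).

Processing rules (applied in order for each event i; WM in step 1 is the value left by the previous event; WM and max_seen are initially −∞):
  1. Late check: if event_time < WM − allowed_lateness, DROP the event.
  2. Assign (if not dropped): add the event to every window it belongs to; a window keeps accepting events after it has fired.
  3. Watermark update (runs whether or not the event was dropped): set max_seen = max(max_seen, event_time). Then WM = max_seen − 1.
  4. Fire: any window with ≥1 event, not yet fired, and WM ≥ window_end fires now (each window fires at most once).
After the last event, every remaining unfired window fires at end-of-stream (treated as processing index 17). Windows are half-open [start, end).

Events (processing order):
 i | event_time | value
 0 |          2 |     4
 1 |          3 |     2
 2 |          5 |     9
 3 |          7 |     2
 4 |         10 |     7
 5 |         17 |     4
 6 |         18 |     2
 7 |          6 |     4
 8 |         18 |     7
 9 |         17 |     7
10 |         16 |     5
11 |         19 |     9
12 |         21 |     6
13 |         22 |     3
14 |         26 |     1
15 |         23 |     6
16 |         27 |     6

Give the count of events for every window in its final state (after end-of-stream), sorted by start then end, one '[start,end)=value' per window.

i=0 t=2 v=4: → [0,7); WM=1
i=1 t=3 v=2: → [0,7); WM=2
i=2 t=5 v=9: → [0,7); WM=4
i=3 t=7 v=2: → [7,14); WM=6
i=4 t=10 v=7: → [7,14); WM=9; [0,7) fires=3
i=5 t=17 v=4: → [14,21); WM=16; [7,14) fires=2
i=6 t=18 v=2: → [14,21); WM=17
i=7 t=6 v=4: DROP (t<17-3); WM=17
i=8 t=18 v=7: → [14,21); WM=17
i=9 t=17 v=7: → [14,21); WM=17
i=10 t=16 v=5: → [14,21); WM=17
i=11 t=19 v=9: → [14,21); WM=18
i=12 t=21 v=6: → [21,28); WM=20
i=13 t=22 v=3: → [21,28); WM=21; [14,21) fires=6
i=14 t=26 v=1: → [21,28); WM=25
i=15 t=23 v=6: → [21,28); WM=25
i=16 t=27 v=6: → [21,28); WM=26

[0,7)=3 [7,14)=2 [14,21)=6 [21,28)=5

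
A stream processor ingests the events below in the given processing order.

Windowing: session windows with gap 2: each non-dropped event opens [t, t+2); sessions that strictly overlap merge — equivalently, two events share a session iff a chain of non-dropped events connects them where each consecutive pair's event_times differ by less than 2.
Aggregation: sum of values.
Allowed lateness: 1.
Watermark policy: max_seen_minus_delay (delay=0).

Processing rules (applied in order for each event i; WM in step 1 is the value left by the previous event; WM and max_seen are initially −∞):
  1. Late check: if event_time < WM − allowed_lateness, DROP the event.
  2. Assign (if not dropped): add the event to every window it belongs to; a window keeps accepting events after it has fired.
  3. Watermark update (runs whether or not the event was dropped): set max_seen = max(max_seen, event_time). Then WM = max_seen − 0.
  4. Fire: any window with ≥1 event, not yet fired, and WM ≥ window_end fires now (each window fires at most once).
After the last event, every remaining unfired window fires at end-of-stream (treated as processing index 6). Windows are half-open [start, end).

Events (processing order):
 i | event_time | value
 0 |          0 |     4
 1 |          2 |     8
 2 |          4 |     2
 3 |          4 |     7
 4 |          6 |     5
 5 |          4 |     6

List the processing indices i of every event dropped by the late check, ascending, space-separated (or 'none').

i=0 t=0 v=4: → [0,2); WM=0
i=1 t=2 v=8: → [2,4); WM=2
i=2 t=4 v=2: → [4,6); WM=4
i=3 t=4 v=7: → [4,6); WM=4
i=4 t=6 v=5: → [6,8); WM=6
i=5 t=4 v=6: DROP (t<6-1); WM=6

5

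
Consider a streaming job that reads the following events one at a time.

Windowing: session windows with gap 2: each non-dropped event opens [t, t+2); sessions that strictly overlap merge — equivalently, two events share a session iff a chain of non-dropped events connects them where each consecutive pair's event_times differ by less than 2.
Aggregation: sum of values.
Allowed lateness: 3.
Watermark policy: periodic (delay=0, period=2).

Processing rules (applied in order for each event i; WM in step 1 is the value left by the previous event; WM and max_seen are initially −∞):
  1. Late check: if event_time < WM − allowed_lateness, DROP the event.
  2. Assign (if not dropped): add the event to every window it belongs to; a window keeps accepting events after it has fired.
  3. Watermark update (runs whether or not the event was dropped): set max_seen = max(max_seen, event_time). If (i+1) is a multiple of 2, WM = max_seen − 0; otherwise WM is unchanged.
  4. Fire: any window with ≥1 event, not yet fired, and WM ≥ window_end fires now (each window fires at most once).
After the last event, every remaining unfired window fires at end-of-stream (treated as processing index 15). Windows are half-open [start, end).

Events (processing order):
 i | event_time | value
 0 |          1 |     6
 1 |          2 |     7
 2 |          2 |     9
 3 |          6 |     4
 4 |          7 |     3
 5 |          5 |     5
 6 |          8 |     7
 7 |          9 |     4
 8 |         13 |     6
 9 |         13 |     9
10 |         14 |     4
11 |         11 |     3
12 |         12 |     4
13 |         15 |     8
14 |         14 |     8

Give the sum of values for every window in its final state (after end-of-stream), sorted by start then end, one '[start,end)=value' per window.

i=0 t=1 v=6: → [1,3); WM=−∞
i=1 t=2 v=7: → [1,4); WM=2
i=2 t=2 v=9: → [1,4); WM=2
i=3 t=6 v=4: → [6,8); WM=6
i=4 t=7 v=3: → [6,9); WM=6
i=5 t=5 v=5: → [5,9); WM=7
i=6 t=8 v=7: → [5,10); WM=7
i=7 t=9 v=4: → [5,11); WM=9
i=8 t=13 v=6: → [13,15); WM=9
i=9 t=13 v=9: → [13,15); WM=13
i=10 t=14 v=4: → [13,16); WM=13
i=11 t=11 v=3: → [11,13); WM=14
i=12 t=12 v=4: → [11,16); WM=14
i=13 t=15 v=8: → [11,17); WM=15
i=14 t=14 v=8: → [11,17); WM=15

[1,4)=22 [5,11)=23 [11,17)=42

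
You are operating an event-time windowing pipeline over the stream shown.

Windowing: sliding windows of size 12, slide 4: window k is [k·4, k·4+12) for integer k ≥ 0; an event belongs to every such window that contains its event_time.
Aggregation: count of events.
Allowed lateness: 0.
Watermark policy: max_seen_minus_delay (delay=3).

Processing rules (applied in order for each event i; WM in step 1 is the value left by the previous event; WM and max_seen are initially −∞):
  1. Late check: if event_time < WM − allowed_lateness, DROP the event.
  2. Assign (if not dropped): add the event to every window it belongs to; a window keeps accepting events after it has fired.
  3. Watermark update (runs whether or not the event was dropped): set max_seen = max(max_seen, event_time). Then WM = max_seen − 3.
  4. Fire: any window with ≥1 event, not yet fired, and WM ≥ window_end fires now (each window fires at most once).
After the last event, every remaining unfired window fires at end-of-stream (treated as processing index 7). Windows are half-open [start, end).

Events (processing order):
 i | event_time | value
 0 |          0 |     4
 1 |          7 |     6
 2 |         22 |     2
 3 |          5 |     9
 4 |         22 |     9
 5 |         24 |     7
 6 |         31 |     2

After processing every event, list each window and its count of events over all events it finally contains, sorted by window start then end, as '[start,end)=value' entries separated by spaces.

i=0 t=0 v=4: → [0,12); WM=-3
i=1 t=7 v=6: → [4,16),[0,12); WM=4
i=2 t=22 v=2: → [20,32),[16,28),[12,24); WM=19; [0,12) fires=2 [4,16) fires=1
i=3 t=5 v=9: DROP (t<19-0); WM=19
i=4 t=22 v=9: → [20,32),[16,28),[12,24); WM=19
i=5 t=24 v=7: → [24,36),[20,32),[16,28); WM=21
i=6 t=31 v=2: → [28,40),[24,36),[20,32); WM=28; [12,24) fires=2 [16,28) fires=3

[0,12)=2 [4,16)=1 [12,24)=2 [16,28)=3 [20,32)=4 [24,36)=2 [28,40)=1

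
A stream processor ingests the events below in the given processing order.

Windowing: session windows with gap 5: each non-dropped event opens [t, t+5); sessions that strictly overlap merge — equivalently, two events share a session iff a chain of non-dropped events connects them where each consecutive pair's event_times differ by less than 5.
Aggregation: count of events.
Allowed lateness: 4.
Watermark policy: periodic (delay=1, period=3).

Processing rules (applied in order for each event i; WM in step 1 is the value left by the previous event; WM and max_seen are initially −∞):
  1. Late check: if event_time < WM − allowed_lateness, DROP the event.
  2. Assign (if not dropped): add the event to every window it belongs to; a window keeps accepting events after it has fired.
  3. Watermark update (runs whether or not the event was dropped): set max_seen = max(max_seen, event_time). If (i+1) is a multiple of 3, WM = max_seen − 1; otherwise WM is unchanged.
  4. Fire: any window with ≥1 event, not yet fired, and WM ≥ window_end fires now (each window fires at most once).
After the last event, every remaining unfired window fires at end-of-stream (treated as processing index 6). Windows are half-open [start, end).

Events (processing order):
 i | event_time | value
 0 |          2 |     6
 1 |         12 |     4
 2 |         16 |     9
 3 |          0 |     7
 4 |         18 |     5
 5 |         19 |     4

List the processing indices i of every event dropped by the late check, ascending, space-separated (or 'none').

i=0 t=2 v=6: → [2,7); WM=−∞
i=1 t=12 v=4: → [12,17); WM=−∞
i=2 t=16 v=9: → [12,21); WM=15
i=3 t=0 v=7: DROP (t<15-4); WM=15
i=4 t=18 v=5: → [12,23); WM=15
i=5 t=19 v=4: → [12,24); WM=18

3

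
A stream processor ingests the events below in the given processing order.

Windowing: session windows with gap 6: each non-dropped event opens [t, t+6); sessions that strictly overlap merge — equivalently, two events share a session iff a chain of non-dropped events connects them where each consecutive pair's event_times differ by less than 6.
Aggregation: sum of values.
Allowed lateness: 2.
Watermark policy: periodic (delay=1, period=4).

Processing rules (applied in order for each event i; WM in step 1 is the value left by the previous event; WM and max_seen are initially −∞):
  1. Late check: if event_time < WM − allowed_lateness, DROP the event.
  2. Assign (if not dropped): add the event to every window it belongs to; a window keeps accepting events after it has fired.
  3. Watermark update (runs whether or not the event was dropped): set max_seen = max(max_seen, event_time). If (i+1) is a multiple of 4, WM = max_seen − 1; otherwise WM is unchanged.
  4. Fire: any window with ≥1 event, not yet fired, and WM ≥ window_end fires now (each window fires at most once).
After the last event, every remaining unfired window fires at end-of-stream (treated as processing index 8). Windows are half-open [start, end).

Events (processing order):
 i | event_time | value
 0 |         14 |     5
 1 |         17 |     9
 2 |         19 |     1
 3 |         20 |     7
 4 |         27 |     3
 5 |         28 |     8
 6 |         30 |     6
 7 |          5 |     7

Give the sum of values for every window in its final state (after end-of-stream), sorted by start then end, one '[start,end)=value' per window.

i=0 t=14 v=5: → [14,20); WM=−∞
i=1 t=17 v=9: → [14,23); WM=−∞
i=2 t=19 v=1: → [14,25); WM=−∞
i=3 t=20 v=7: → [14,26); WM=19
i=4 t=27 v=3: → [27,33); WM=19
i=5 t=28 v=8: → [27,34); WM=19
i=6 t=30 v=6: → [27,36); WM=19
i=7 t=5 v=7: DROP (t<19-2); WM=29

[14,26)=22 [27,36)=17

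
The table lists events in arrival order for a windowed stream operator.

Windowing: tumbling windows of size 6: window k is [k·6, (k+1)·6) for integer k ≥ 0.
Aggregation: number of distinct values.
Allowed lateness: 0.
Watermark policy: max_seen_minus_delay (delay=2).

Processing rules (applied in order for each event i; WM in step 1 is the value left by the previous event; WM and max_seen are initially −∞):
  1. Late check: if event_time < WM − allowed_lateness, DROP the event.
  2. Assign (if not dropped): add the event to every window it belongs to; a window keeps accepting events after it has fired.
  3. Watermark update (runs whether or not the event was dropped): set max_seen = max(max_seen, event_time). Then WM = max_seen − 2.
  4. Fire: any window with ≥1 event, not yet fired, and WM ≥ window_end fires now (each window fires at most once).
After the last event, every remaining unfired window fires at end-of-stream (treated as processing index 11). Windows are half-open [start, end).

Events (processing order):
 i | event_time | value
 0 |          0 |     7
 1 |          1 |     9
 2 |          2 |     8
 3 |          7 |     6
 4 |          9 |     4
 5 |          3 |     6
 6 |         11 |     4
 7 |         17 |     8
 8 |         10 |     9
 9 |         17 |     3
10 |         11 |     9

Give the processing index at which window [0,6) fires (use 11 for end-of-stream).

i=0 t=0 v=7: → [0,6); WM=-2
i=1 t=1 v=9: → [0,6); WM=-1
i=2 t=2 v=8: → [0,6); WM=0
i=3 t=7 v=6: → [6,12); WM=5
i=4 t=9 v=4: → [6,12); WM=7; [0,6) fires=3
i=5 t=3 v=6: DROP (t<7-0); WM=7
i=6 t=11 v=4: → [6,12); WM=9
i=7 t=17 v=8: → [12,18); WM=15; [6,12) fires=2
i=8 t=10 v=9: DROP (t<15-0); WM=15
i=9 t=17 v=3: → [12,18); WM=15
i=10 t=11 v=9: DROP (t<15-0); WM=15

4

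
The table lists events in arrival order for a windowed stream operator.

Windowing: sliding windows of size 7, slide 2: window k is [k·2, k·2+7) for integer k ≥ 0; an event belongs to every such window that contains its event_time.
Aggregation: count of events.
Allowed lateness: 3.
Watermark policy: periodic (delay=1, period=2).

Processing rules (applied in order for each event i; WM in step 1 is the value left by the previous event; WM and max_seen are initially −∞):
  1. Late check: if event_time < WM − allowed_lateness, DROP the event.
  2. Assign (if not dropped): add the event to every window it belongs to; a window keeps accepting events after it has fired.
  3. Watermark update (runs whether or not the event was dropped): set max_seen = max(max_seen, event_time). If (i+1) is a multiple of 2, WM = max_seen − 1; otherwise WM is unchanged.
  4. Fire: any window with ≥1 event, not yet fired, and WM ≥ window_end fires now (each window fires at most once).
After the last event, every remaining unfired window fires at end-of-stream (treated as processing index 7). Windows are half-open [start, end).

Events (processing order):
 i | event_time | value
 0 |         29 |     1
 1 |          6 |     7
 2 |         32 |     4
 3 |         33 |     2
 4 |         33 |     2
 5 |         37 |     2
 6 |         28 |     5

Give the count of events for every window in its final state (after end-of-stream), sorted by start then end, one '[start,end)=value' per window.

i=0 t=29 v=1: → [28,35),[26,33),[24,31); WM=−∞
i=1 t=6 v=7: → [6,13),[4,11),[2,9),[0,7); WM=28; [0,7) fires=1 [2,9) fires=1 [4,11) fires=1 [6,13) fires=1
i=2 t=32 v=4: → [32,39),[30,37),[28,35),[26,33); WM=28
i=3 t=33 v=2: → [32,39),[30,37),[28,35); WM=32; [24,31) fires=1
i=4 t=33 v=2: → [32,39),[30,37),[28,35); WM=32
i=5 t=37 v=2: → [36,43),[34,41),[32,39); WM=36; [26,33) fires=2 [28,35) fires=4
i=6 t=28 v=5: DROP (t<36-3); WM=36

[0,7)=1 [2,9)=1 [4,11)=1 [6,13)=1 [24,31)=1 [26,33)=2 [28,35)=4 [30,37)=3 [32,39)=4 [34,41)=1 [36,43)=1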